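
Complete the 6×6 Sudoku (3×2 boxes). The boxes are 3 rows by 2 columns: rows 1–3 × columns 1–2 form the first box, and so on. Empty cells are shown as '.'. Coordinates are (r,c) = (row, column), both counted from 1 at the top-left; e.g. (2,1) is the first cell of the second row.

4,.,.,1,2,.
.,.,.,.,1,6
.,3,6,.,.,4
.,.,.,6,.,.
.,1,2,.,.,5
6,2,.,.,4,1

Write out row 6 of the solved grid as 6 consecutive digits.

(1,6) = 3: row 1 has {1,2,4}; col 6 has {1,4,5,6}; box has {1,2,4,6} → only 3 remains.
(2,2) = 5: row 2 has {1,6}; col 2 has {1,2,3}; box has {3,4} → only 5 remains.
(3,5) = 5: row 3 has {3,4,6}; col 5 has {1,2,4}; box has {1,2,3,4,6} → only 5 remains.
(4,2) = 4: row 4 has {6}; col 2 has {1,2,3,5}; box has {1,2,6} → only 4 remains.
(4,5) = 3: row 4 has {4,6}; col 5 has {1,2,4,5}; box has {1,4,5} → only 3 remains.
(4,6) = 2: row 4 has {3,4,6}; col 6 has {1,3,4,5,6}; box has {1,3,4,5} → only 2 remains.
(5,1) = 3: row 5 has {1,2,5}; col 1 has {4,6}; box has {1,2,4,6} → only 3 remains.
(5,4) = 4: row 5 has {1,2,3,5}; col 4 has {1,6}; box has {2,6} → only 4 remains.
(5,5) = 6: row 5 has {1,2,3,4,5}; col 5 has {1,2,3,4,5}; box has {1,2,3,4,5} → only 6 remains.
(1,2) = 6: row 1 has {1,2,3,4}; col 2 has {1,2,3,4,5}; box has {3,4,5} → only 6 remains.
(1,3) = 5: row 1 has {1,2,3,4,6}; col 3 has {2,6}; box has {1,6} → only 5 remains.
(2,1) = 2: row 2 has {1,5,6}; col 1 has {3,4,6}; box has {3,4,5,6} → only 2 remains.
(2,4) = 3: row 2 has {1,2,5,6}; col 4 has {1,4,6}; box has {1,5,6} → only 3 remains.
(3,1) = 1: row 3 has {3,4,5,6}; col 1 has {2,3,4,6}; box has {2,3,4,5,6} → only 1 remains.
(3,4) = 2: row 3 has {1,3,4,5,6}; col 4 has {1,3,4,6}; box has {1,3,5,6} → only 2 remains.
(4,1) = 5: row 4 has {2,3,4,6}; col 1 has {1,2,3,4,6}; box has {1,2,3,4,6} → only 5 remains.
(4,3) = 1: row 4 has {2,3,4,5,6}; col 3 has {2,5,6}; box has {2,4,6} → only 1 remains.
(6,3) = 3: row 6 has {1,2,4,6}; col 3 has {1,2,5,6}; box has {1,2,4,6} → only 3 remains.
(6,4) = 5: row 6 has {1,2,3,4,6}; col 4 has {1,2,3,4,6}; box has {1,2,3,4,6} → only 5 remains.

623541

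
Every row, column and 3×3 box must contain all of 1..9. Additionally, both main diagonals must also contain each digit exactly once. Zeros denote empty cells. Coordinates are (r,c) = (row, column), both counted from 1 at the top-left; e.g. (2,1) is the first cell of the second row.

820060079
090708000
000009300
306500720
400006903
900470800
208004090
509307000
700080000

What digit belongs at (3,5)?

(1,4) = 1 (sole candidate).
(3,4) = 2 (sole candidate).
(4,6) = 1 (sole candidate).
(4,9) = 4 (sole candidate).
(5,4) = 8 (sole candidate).
(5,5) = 2 (sole candidate).
(6,6) = 3 (sole candidate).
(7,4) = 6 (sole candidate).
(7,7) = 1 (sole candidate).
(8,2) = 6 (sole candidate).
(8,5) = 1 (sole candidate).
(8,8) = 4 (sole candidate).
(9,4) = 9 (sole candidate).
(9,9) = 6 (sole candidate).
(1,6) = 5 (sole candidate).
(1,7) = 4 (sole candidate).
(2,8) = 5 (sole candidate).
(3,3) = 7 (sole candidate).
(3,5) = 4: row 3 has {2,3,7,9}; col 5 has {1,2,6,7,8}; box has {1,2,5,6,7,8,9} → only 4 remains.

4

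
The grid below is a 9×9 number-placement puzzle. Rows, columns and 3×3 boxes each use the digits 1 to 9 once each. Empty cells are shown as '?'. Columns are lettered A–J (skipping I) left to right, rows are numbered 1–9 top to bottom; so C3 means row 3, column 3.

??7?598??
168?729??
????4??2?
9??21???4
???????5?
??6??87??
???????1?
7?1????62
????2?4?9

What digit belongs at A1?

D2 = 3: row 2 has {1,2,6,7,8,9}; col 4 has {2}; box has {2,4,5,7,9} → only 3 remains.
H2 = 4: row 2 has {1,2,3,6,7,8,9}; col 8 has {1,2,5,6}; box has {2,8,9} → only 4 remains.
J2 = 5: row 2 has {1,2,3,4,6,7,8,9}; col 9 has {2,4,9}; box has {2,4,8,9} → only 5 remains.
H1 = 3: row 1 has {5,7,8,9}; col 8 has {1,2,4,5,6}; box has {2,4,5,8,9} → only 3 remains.
H4 = 8: row 4 has {1,2,4,9}; col 8 has {1,2,3,4,5,6}; box has {4,5,7} → only 8 remains.
H6 = 9: row 6 has {6,7,8}; col 8 has {1,2,3,4,5,6,8}; box has {4,5,7,8} → only 9 remains.
H9 = 7: row 9 has {2,4,9}; col 8 has {1,2,3,4,5,6,8,9}; box has {1,2,4,6,9} → only 7 remains.
E6 = 3: row 6 has {6,7,8,9}; col 5 has {1,2,4,5,7}; box has {1,2,8} → only 3 remains.
J6 = 1: row 6 has {3,6,7,8,9}; col 9 has {2,4,5,9}; box has {4,5,7,8,9} → only 1 remains.
J1 = 6: row 1 has {3,5,7,8,9}; col 9 has {1,2,4,5,9}; box has {2,3,4,5,8,9} → only 6 remains.
G3 = 1: row 3 has {2,4}; col 7 has {4,7,8,9}; box has {2,3,4,5,6,8,9} → only 1 remains.
J3 = 7: row 3 has {1,2,4}; col 9 has {1,2,4,5,6,9}; box has {1,2,3,4,5,6,8,9} → only 7 remains.
J5 = 3: row 5 has {5}; col 9 has {1,2,4,5,6,7,9}; box has {1,4,5,7,8,9} → only 3 remains.
J7 = 8: row 7 has {1}; col 9 has {1,2,3,4,5,6,7,9}; box has {1,2,4,6,7,9} → only 8 remains.
D1 = 1: row 1 has {3,5,6,7,8,9}; col 4 has {2,3}; box has {2,3,4,5,7,9} → only 1 remains.
F3 = 6: row 3 has {1,2,4,7}; col 6 has {2,8,9}; box has {1,2,3,4,5,7,9} → only 6 remains.
G4 = 6: row 4 has {1,2,4,8,9}; col 7 has {1,4,7,8,9}; box has {1,3,4,5,7,8,9} → only 6 remains.
G5 = 2: row 5 has {3,5}; col 7 has {1,4,6,7,8,9}; box has {1,3,4,5,6,7,8,9} → only 2 remains.
D3 = 8: row 3 has {1,2,4,6,7}; col 4 has {1,2,3}; box has {1,2,3,4,5,6,7,9} → only 8 remains.
C5 = 4: row 5 has {2,3,5}; col 3 has {1,6,7,8}; box has {6,9} → only 4 remains.
F5 = 7: row 5 has {2,3,4,5}; col 6 has {2,6,8,9}; box has {1,2,3,8} → only 7 remains.
F4 = 5: row 4 has {1,2,4,6,8,9}; col 6 has {2,6,7,8,9}; box has {1,2,3,7,8} → only 5 remains.
A5 = 8: row 5 has {2,3,4,5,7}; col 1 has {1,7,9}; box has {4,6,9} → only 8 remains.
B5 = 1: row 5 has {2,3,4,5,7,8}; col 2 has {6}; box has {4,6,8,9} → only 1 remains.
D6 = 4: row 6 has {1,3,6,7,8,9}; col 4 has {1,2,3,8}; box has {1,2,3,5,7,8} → only 4 remains.
C4 = 3: row 4 has {1,2,4,5,6,8,9}; col 3 has {1,4,6,7,8}; box has {1,4,6,8,9} → only 3 remains.
C9 = 5: row 9 has {2,4,7,9}; col 3 has {1,3,4,6,7,8}; box has {1,7} → only 5 remains.
D9 = 6: row 9 has {2,4,5,7,9}; col 4 has {1,2,3,4,8}; box has {2} → only 6 remains.
C3 = 9: row 3 has {1,2,4,6,7,8}; col 3 has {1,3,4,5,6,7,8}; box has {1,6,7,8} → only 9 remains.
B4 = 7: row 4 has {1,2,3,4,5,6,8,9}; col 2 has {1,6}; box has {1,3,4,6,8,9} → only 7 remains.
D5 = 9: row 5 has {1,2,3,4,5,7,8}; col 4 has {1,2,3,4,6,8}; box has {1,2,3,4,5,7,8} → only 9 remains.
E5 = 6: row 5 has {1,2,3,4,5,7,8,9}; col 5 has {1,2,3,4,5,7}; box has {1,2,3,4,5,7,8,9} → only 6 remains.
C7 = 2: row 7 has {1,8}; col 3 has {1,3,4,5,6,7,8,9}; box has {1,5,7} → only 2 remains.
E7 = 9: row 7 has {1,2,8}; col 5 has {1,2,3,4,5,6,7}; box has {2,6} → only 9 remains.
D8 = 5: row 8 has {1,2,6,7}; col 4 has {1,2,3,4,6,8,9}; box has {2,6,9} → only 5 remains.
E8 = 8: row 8 has {1,2,5,6,7}; col 5 has {1,2,3,4,5,6,7,9}; box has {2,5,6,9} → only 8 remains.
G8 = 3: row 8 has {1,2,5,6,7,8}; col 7 has {1,2,4,6,7,8,9}; box has {1,2,4,6,7,8,9} → only 3 remains.
A9 = 3: row 9 has {2,4,5,6,7,9}; col 1 has {1,7,8,9}; box has {1,2,5,7} → only 3 remains.
B9 = 8: row 9 has {2,3,4,5,6,7,9}; col 2 has {1,6,7}; box has {1,2,3,5,7} → only 8 remains.
F9 = 1: row 9 has {2,3,4,5,6,7,8,9}; col 6 has {2,5,6,7,8,9}; box has {2,5,6,8,9} → only 1 remains.
A3 = 5: row 3 has {1,2,4,6,7,8,9}; col 1 has {1,3,7,8,9}; box has {1,6,7,8,9} → only 5 remains.
B3 = 3: row 3 has {1,2,4,5,6,7,8,9}; col 2 has {1,6,7,8}; box has {1,5,6,7,8,9} → only 3 remains.
A6 = 2: row 6 has {1,3,4,6,7,8,9}; col 1 has {1,3,5,7,8,9}; box has {1,3,4,6,7,8,9} → only 2 remains.
B6 = 5: row 6 has {1,2,3,4,6,7,8,9}; col 2 has {1,3,6,7,8}; box has {1,2,3,4,6,7,8,9} → only 5 remains.
B7 = 4: row 7 has {1,2,8,9}; col 2 has {1,3,5,6,7,8}; box has {1,2,3,5,7,8} → only 4 remains.
D7 = 7: row 7 has {1,2,4,8,9}; col 4 has {1,2,3,4,5,6,8,9}; box has {1,2,5,6,8,9} → only 7 remains.
F7 = 3: row 7 has {1,2,4,7,8,9}; col 6 has {1,2,5,6,7,8,9}; box has {1,2,5,6,7,8,9} → only 3 remains.
G7 = 5: row 7 has {1,2,3,4,7,8,9}; col 7 has {1,2,3,4,6,7,8,9}; box has {1,2,3,4,6,7,8,9} → only 5 remains.
B8 = 9: row 8 has {1,2,3,5,6,7,8}; col 2 has {1,3,4,5,6,7,8}; box has {1,2,3,4,5,7,8} → only 9 remains.
F8 = 4: row 8 has {1,2,3,5,6,7,8,9}; col 6 has {1,2,3,5,6,7,8,9}; box has {1,2,3,5,6,7,8,9} → only 4 remains.
A1 = 4: row 1 has {1,3,5,6,7,8,9}; col 1 has {1,2,3,5,7,8,9}; box has {1,3,5,6,7,8,9} → only 4 remains.

4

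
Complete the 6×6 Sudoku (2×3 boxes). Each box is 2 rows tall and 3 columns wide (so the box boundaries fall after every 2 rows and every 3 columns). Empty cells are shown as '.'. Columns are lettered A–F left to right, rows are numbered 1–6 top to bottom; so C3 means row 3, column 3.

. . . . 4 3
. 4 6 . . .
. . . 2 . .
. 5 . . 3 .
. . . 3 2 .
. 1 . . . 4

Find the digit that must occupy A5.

B1 = 2: row 1 has {3,4}; col 2 has {1,4,5}; box has {4,6} → only 2 remains.
B5 = 6: row 5 has {2,3}; col 2 has {1,2,4,5}; box has {1} → only 6 remains.
B3 = 3: row 3 has {2}; col 2 has {1,2,4,5,6}; box has {5} → only 3 remains.
D1 = 6: in row 1, 6 can only go here (every other open cell in that row sees a 6).
D6 = 5: row 6 has {1,4}; col 4 has {2,3,6}; box has {2,3,4} → only 5 remains.
E6 = 6: row 6 has {1,4,5}; col 5 has {2,3,4}; box has {2,3,4,5} → only 6 remains.
D2 = 1: row 2 has {4,6}; col 4 has {2,3,5,6}; box has {3,4,6} → only 1 remains.
E2 = 5: row 2 has {1,4,6}; col 5 has {2,3,4,6}; box has {1,3,4,6} → only 5 remains.
F2 = 2: row 2 has {1,4,5,6}; col 6 has {3,4}; box has {1,3,4,5,6} → only 2 remains.
E3 = 1: row 3 has {2,3}; col 5 has {2,3,4,5,6}; box has {2,3} → only 1 remains.
D4 = 4: row 4 has {3,5}; col 4 has {1,2,3,5,6}; box has {1,2,3} → only 4 remains.
F4 = 6: row 4 has {3,4,5}; col 6 has {2,3,4}; box has {1,2,3,4} → only 6 remains.
F5 = 1: row 5 has {2,3,6}; col 6 has {2,3,4,6}; box has {2,3,4,5,6} → only 1 remains.
A2 = 3: row 2 has {1,2,4,5,6}; col 1 has {}; box has {2,4,6} → only 3 remains.
C3 = 4: row 3 has {1,2,3}; col 3 has {6}; box has {3,5} → only 4 remains.
F3 = 5: row 3 has {1,2,3,4}; col 6 has {1,2,3,4,6}; box has {1,2,3,4,6} → only 5 remains.
C5 = 5: row 5 has {1,2,3,6}; col 3 has {4,6}; box has {1,6} → only 5 remains.
A6 = 2: row 6 has {1,4,5,6}; col 1 has {3}; box has {1,5,6} → only 2 remains.
C6 = 3: row 6 has {1,2,4,5,6}; col 3 has {4,5,6}; box has {1,2,5,6} → only 3 remains.
C1 = 1: row 1 has {2,3,4,6}; col 3 has {3,4,5,6}; box has {2,3,4,6} → only 1 remains.
A3 = 6: row 3 has {1,2,3,4,5}; col 1 has {2,3}; box has {3,4,5} → only 6 remains.
A4 = 1: row 4 has {3,4,5,6}; col 1 has {2,3,6}; box has {3,4,5,6} → only 1 remains.
C4 = 2: row 4 has {1,3,4,5,6}; col 3 has {1,3,4,5,6}; box has {1,3,4,5,6} → only 2 remains.
A5 = 4: row 5 has {1,2,3,5,6}; col 1 has {1,2,3,6}; box has {1,2,3,5,6} → only 4 remains.

4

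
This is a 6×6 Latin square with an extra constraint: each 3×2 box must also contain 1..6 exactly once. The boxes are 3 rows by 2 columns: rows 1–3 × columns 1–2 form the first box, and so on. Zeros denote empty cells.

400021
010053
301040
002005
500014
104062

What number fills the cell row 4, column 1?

row 2, column 3 = 6: row 2 has {1,3,5}; col 3 has {1,2,4}; box has {1} → only 6 remains.
row 3, column 6 = 6: row 3 has {1,3,4}; col 6 has {1,2,3,4,5}; box has {1,2,3,4,5} → only 6 remains.
row 4, column 1 = 6: row 4 has {2,5}; col 1 has {1,3,4,5}; box has {1,5} → only 6 remains.

6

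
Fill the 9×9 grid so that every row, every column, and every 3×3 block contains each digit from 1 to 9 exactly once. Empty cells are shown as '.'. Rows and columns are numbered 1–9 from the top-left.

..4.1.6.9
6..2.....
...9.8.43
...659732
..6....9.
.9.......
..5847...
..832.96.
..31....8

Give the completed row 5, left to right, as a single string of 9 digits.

356782194

r4c3 = 1: row 4 has {2,3,5,6,7,9}; col 3 has {3,4,5,6,8}; box has {6,9} → only 1 remains.
r7c9 = 1: row 7 has {4,5,7,8}; col 9 has {2,3,8,9}; box has {6,8,9} → only 1 remains.
r8c6 = 5: row 8 has {2,3,6,8,9}; col 6 has {7,8,9}; box has {1,2,3,4,7,8} → only 5 remains.
r9c6 = 6: row 9 has {1,3,8}; col 6 has {5,7,8,9}; box has {1,2,3,4,5,7,8} → only 6 remains.
r1c6 = 3: row 1 has {1,4,6,9}; col 6 has {5,6,7,8,9}; box has {1,2,8,9} → only 3 remains.
r2c5 = 7: row 2 has {2,6}; col 5 has {1,2,4,5}; box has {1,2,3,8,9} → only 7 remains.
r2c6 = 4: row 2 has {2,6,7}; col 6 has {3,5,6,7,8,9}; box has {1,2,3,7,8,9} → only 4 remains.
r2c9 = 5: row 2 has {2,4,6,7}; col 9 has {1,2,3,8,9}; box has {3,4,6,9} → only 5 remains.
r3c5 = 6: row 3 has {3,4,8,9}; col 5 has {1,2,4,5,7}; box has {1,2,3,4,7,8,9} → only 6 remains.
r5c9 = 4: row 5 has {6,9}; col 9 has {1,2,3,5,8,9}; box has {2,3,7,9} → only 4 remains.
r6c9 = 6: row 6 has {9}; col 9 has {1,2,3,4,5,8,9}; box has {2,3,4,7,9} → only 6 remains.
r7c8 = 2: row 7 has {1,4,5,7,8}; col 8 has {3,4,6,9}; box has {1,6,8,9} → only 2 remains.
r8c9 = 7: row 8 has {2,3,5,6,8,9}; col 9 has {1,2,3,4,5,6,8,9}; box has {1,2,6,8,9} → only 7 remains.
r9c5 = 9: row 9 has {1,3,6,8}; col 5 has {1,2,4,5,6,7}; box has {1,2,3,4,5,6,7,8} → only 9 remains.
r9c8 = 5: row 9 has {1,3,6,8,9}; col 8 has {2,3,4,6,9}; box has {1,2,6,7,8,9} → only 5 remains.
r1c4 = 5: row 1 has {1,3,4,6,9}; col 4 has {1,2,3,6,8,9}; box has {1,2,3,4,6,7,8,9} → only 5 remains.
r2c3 = 9: row 2 has {2,4,5,6,7}; col 3 has {1,3,4,5,6,8}; box has {4,6} → only 9 remains.
r5c4 = 7: row 5 has {4,6,9}; col 4 has {1,2,3,5,6,8,9}; box has {5,6,9} → only 7 remains.
r6c4 = 4: row 6 has {6,9}; col 4 has {1,2,3,5,6,7,8,9}; box has {5,6,7,9} → only 4 remains.
r7c1 = 9: row 7 has {1,2,4,5,7,8}; col 1 has {6}; box has {3,5,8} → only 9 remains.
r7c2 = 6: row 7 has {1,2,4,5,7,8,9}; col 2 has {9}; box has {3,5,8,9} → only 6 remains.
r7c7 = 3: row 7 has {1,2,4,5,6,7,8,9}; col 7 has {6,7,9}; box has {1,2,5,6,7,8,9} → only 3 remains.
r9c7 = 4: row 9 has {1,3,5,6,8,9}; col 7 has {3,6,7,9}; box has {1,2,3,5,6,7,8,9} → only 4 remains.
r2c2 = 3: in row 2, 3 can only go here (every other open cell in that row sees a 3).
r3c7 = 2: in column 7, 2 can only go here (every other open cell in that column sees a 2).
r3c3 = 7: row 3 has {2,3,4,6,8,9}; col 3 has {1,3,4,5,6,8,9}; box has {3,4,6,9} → only 7 remains.
r6c3 = 2: row 6 has {4,6,9}; col 3 has {1,3,4,5,6,7,8,9}; box has {1,6,9} → only 2 remains.
r6c6 = 1: row 6 has {2,4,6,9}; col 6 has {3,4,5,6,7,8,9}; box has {4,5,6,7,9} → only 1 remains.
r6c8 = 8: row 6 has {1,2,4,6,9}; col 8 has {2,3,4,5,6,9}; box has {2,3,4,6,7,9} → only 8 remains.
r1c8 = 7: row 1 has {1,3,4,5,6,9}; col 8 has {2,3,4,5,6,8,9}; box has {2,3,4,5,6,9} → only 7 remains.
r2c8 = 1: row 2 has {2,3,4,5,6,7,9}; col 8 has {2,3,4,5,6,7,8,9}; box has {2,3,4,5,6,7,9} → only 1 remains.
r5c6 = 2: row 5 has {4,6,7,9}; col 6 has {1,3,4,5,6,7,8,9}; box has {1,4,5,6,7,9} → only 2 remains.
r6c5 = 3: row 6 has {1,2,4,6,8,9}; col 5 has {1,2,4,5,6,7,9}; box has {1,2,4,5,6,7,9} → only 3 remains.
r6c7 = 5: row 6 has {1,2,3,4,6,8,9}; col 7 has {2,3,4,6,7,9}; box has {2,3,4,6,7,8,9} → only 5 remains.
r2c7 = 8: row 2 has {1,2,3,4,5,6,7,9}; col 7 has {2,3,4,5,6,7,9}; box has {1,2,3,4,5,6,7,9} → only 8 remains.
r5c5 = 8: row 5 has {2,4,6,7,9}; col 5 has {1,2,3,4,5,6,7,9}; box has {1,2,3,4,5,6,7,9} → only 8 remains.
r5c7 = 1: row 5 has {2,4,6,7,8,9}; col 7 has {2,3,4,5,6,7,8,9}; box has {2,3,4,5,6,7,8,9} → only 1 remains.
r6c1 = 7: row 6 has {1,2,3,4,5,6,8,9}; col 1 has {6,9}; box has {1,2,6,9} → only 7 remains.
r9c1 = 2: row 9 has {1,3,4,5,6,8,9}; col 1 has {6,7,9}; box has {3,5,6,8,9} → only 2 remains.
r9c2 = 7: row 9 has {1,2,3,4,5,6,8,9}; col 2 has {3,6,9}; box has {2,3,5,6,8,9} → only 7 remains.
r1c1 = 8: row 1 has {1,3,4,5,6,7,9}; col 1 has {2,6,7,9}; box has {3,4,6,7,9} → only 8 remains.
r1c2 = 2: row 1 has {1,3,4,5,6,7,8,9}; col 2 has {3,6,7,9}; box has {3,4,6,7,8,9} → only 2 remains.
r4c1 = 4: row 4 has {1,2,3,5,6,7,9}; col 1 has {2,6,7,8,9}; box has {1,2,6,7,9} → only 4 remains.
r4c2 = 8: row 4 has {1,2,3,4,5,6,7,9}; col 2 has {2,3,6,7,9}; box has {1,2,4,6,7,9} → only 8 remains.
r5c2 = 5: row 5 has {1,2,4,6,7,8,9}; col 2 has {2,3,6,7,8,9}; box has {1,2,4,6,7,8,9} → only 5 remains.
r8c1 = 1: row 8 has {2,3,5,6,7,8,9}; col 1 has {2,4,6,7,8,9}; box has {2,3,5,6,7,8,9} → only 1 remains.
r8c2 = 4: row 8 has {1,2,3,5,6,7,8,9}; col 2 has {2,3,5,6,7,8,9}; box has {1,2,3,5,6,7,8,9} → only 4 remains.
r3c1 = 5: row 3 has {2,3,4,6,7,8,9}; col 1 has {1,2,4,6,7,8,9}; box has {2,3,4,6,7,8,9} → only 5 remains.
r3c2 = 1: row 3 has {2,3,4,5,6,7,8,9}; col 2 has {2,3,4,5,6,7,8,9}; box has {2,3,4,5,6,7,8,9} → only 1 remains.
r5c1 = 3: row 5 has {1,2,4,5,6,7,8,9}; col 1 has {1,2,4,5,6,7,8,9}; box has {1,2,4,5,6,7,8,9} → only 3 remains.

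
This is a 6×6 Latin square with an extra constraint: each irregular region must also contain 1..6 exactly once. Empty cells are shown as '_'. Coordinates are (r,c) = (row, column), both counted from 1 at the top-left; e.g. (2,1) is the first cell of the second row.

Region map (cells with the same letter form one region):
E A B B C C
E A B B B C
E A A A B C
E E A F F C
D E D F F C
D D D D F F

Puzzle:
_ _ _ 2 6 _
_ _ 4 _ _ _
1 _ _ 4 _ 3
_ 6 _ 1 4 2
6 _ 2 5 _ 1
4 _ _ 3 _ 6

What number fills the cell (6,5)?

2

(2,4) = 6 (sole candidate).
(2,6) = 5 (sole candidate).
(3,5) = 5 (sole candidate).
(5,5) = 3 (sole candidate).
(6,5) = 2: row 6 has {3,4,6}; col 5 has {3,4,5,6}; region has {1,3,4,5,6} → only 2 remains.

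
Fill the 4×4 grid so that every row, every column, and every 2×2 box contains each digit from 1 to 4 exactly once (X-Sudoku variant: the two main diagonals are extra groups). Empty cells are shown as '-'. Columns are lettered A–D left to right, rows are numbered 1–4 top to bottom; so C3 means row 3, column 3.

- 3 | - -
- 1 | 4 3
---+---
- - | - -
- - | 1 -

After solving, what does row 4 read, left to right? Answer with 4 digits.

C1 = 2: row 1 has {3}; col 3 has {1,4}; box has {3,4} → only 2 remains.
D1 = 1: row 1 has {2,3}; col 4 has {3}; box has {2,3,4}; anti-diagonal has {4} → only 1 remains.
A2 = 2: row 2 has {1,3,4}; col 1 has {}; box has {1,3} → only 2 remains.
B3 = 2: row 3 has {}; col 2 has {1,3}; box has {}; anti-diagonal has {1,4} → only 2 remains.
C3 = 3: row 3 has {2}; col 3 has {1,2,4}; box has {1}; main diagonal has {1} → only 3 remains.
D3 = 4: row 3 has {2,3}; col 4 has {1,3}; box has {1,3} → only 4 remains.
A4 = 3: row 4 has {1}; col 1 has {2}; box has {2}; anti-diagonal has {1,2,4} → only 3 remains.
B4 = 4: row 4 has {1,3}; col 2 has {1,2,3}; box has {2,3} → only 4 remains.
D4 = 2: row 4 has {1,3,4}; col 4 has {1,3,4}; box has {1,3,4}; main diagonal has {1,3} → only 2 remains.

3412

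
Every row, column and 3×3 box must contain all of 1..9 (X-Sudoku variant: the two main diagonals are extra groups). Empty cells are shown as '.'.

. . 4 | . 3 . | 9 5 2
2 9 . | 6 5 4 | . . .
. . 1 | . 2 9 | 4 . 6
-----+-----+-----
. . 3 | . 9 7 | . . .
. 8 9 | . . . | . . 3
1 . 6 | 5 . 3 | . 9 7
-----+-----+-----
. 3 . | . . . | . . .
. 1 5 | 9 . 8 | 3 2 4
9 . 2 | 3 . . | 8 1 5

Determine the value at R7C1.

R1C6 = 1: row 1 has {2,3,4,5,9}; col 6 has {3,4,7,8,9}; box has {2,3,4,5,6,9} → only 1 remains.
R5C5 = 6: row 5 has {3,8,9}; col 5 has {2,3,5,9}; box has {3,5,7,9}; main diagonal has {1,2,3,5,9}; anti-diagonal has {1,2,4,5,7,9} → only 6 remains.
R5C6 = 2: row 5 has {3,6,8,9}; col 6 has {1,3,4,7,8,9}; box has {3,5,6,7,9} → only 2 remains.
R5C8 = 4: row 5 has {2,3,6,8,9}; col 8 has {1,2,5,9}; box has {3,7,9} → only 4 remains.
R6C7 = 2: row 6 has {1,3,5,6,7,9}; col 7 has {3,4,8,9}; box has {3,4,7,9} → only 2 remains.
R7C3 = 8: row 7 has {3}; col 3 has {1,2,3,4,5,6,9}; box has {1,2,3,5,9}; anti-diagonal has {1,2,4,5,6,7,9} → only 8 remains.
R7C7 = 7: row 7 has {3,8}; col 7 has {2,3,4,8,9}; box has {1,2,3,4,5,8}; main diagonal has {1,2,3,5,6,9} → only 7 remains.
R7C8 = 6: row 7 has {3,7,8}; col 8 has {1,2,4,5,9}; box has {1,2,3,4,5,7,8} → only 6 remains.
R7C9 = 9: row 7 has {3,6,7,8}; col 9 has {2,3,4,5,6,7}; box has {1,2,3,4,5,6,7,8} → only 9 remains.
R8C5 = 7: row 8 has {1,2,3,4,5,8,9}; col 5 has {2,3,5,6,9}; box has {3,8,9} → only 7 remains.
R9C5 = 4: row 9 has {1,2,3,5,8,9}; col 5 has {2,3,5,6,7,9}; box has {3,7,8,9} → only 4 remains.
R9C6 = 6: row 9 has {1,2,3,4,5,8,9}; col 6 has {1,2,3,4,7,8,9}; box has {3,4,7,8,9} → only 6 remains.
R1C1 = 8: row 1 has {1,2,3,4,5,9}; col 1 has {1,2,9}; box has {1,2,4,9}; main diagonal has {1,2,3,5,6,7,9} → only 8 remains.
R1C4 = 7: row 1 has {1,2,3,4,5,8,9}; col 4 has {3,5,6,9}; box has {1,2,3,4,5,6,9} → only 7 remains.
R2C3 = 7: row 2 has {2,4,5,6,9}; col 3 has {1,2,3,4,5,6,8,9}; box has {1,2,4,8,9} → only 7 remains.
R2C7 = 1: row 2 has {2,4,5,6,7,9}; col 7 has {2,3,4,7,8,9}; box has {2,4,5,6,9} → only 1 remains.
R2C8 = 3: row 2 has {1,2,4,5,6,7,9}; col 8 has {1,2,4,5,6,9}; box has {1,2,4,5,6,9}; anti-diagonal has {1,2,4,5,6,7,8,9} → only 3 remains.
R2C9 = 8: row 2 has {1,2,3,4,5,6,7,9}; col 9 has {2,3,4,5,6,7,9}; box has {1,2,3,4,5,6,9} → only 8 remains.
R3C2 = 5: row 3 has {1,2,4,6,9}; col 2 has {1,3,8,9}; box has {1,2,4,7,8,9} → only 5 remains.
R3C4 = 8: row 3 has {1,2,4,5,6,9}; col 4 has {3,5,6,7,9}; box has {1,2,3,4,5,6,7,9} → only 8 remains.
R3C8 = 7: row 3 has {1,2,4,5,6,8,9}; col 8 has {1,2,3,4,5,6,9}; box has {1,2,3,4,5,6,8,9} → only 7 remains.
R4C4 = 4: row 4 has {3,7,9}; col 4 has {3,5,6,7,8,9}; box has {2,3,5,6,7,9}; main diagonal has {1,2,3,5,6,7,8,9} → only 4 remains.
R4C8 = 8: row 4 has {3,4,7,9}; col 8 has {1,2,3,4,5,6,7,9}; box has {2,3,4,7,9} → only 8 remains.
R4C9 = 1: row 4 has {3,4,7,8,9}; col 9 has {2,3,4,5,6,7,8,9}; box has {2,3,4,7,8,9} → only 1 remains.
R5C4 = 1: row 5 has {2,3,4,6,8,9}; col 4 has {3,4,5,6,7,8,9}; box has {2,3,4,5,6,7,9} → only 1 remains.
R5C7 = 5: row 5 has {1,2,3,4,6,8,9}; col 7 has {1,2,3,4,7,8,9}; box has {1,2,3,4,7,8,9} → only 5 remains.
R6C2 = 4: row 6 has {1,2,3,5,6,7,9}; col 2 has {1,3,5,8,9}; box has {1,3,6,8,9} → only 4 remains.
R6C5 = 8: row 6 has {1,2,3,4,5,6,7,9}; col 5 has {2,3,4,5,6,7,9}; box has {1,2,3,4,5,6,7,9} → only 8 remains.
R7C1 = 4: row 7 has {3,6,7,8,9}; col 1 has {1,2,8,9}; box has {1,2,3,5,8,9} → only 4 remains.

4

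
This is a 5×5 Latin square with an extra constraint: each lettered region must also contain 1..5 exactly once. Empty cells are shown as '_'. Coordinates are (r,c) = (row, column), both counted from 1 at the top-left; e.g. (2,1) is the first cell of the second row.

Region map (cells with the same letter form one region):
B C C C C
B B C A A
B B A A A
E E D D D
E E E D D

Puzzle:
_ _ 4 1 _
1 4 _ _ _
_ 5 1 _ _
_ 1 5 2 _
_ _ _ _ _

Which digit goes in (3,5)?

(1,5) = 5 (hidden single in row 1).
(2,4) = 5 (hidden single in row 2).
(5,5) = 1 (hidden single in row 5).
(5,1) = 5 (hidden single in row 5).
(5,4) = 4 (hidden single in row 5).
(3,4) = 3 (sole candidate).
(4,5) = 3 (sole candidate).
(2,5) = 2 (sole candidate).
(3,1) = 2 (sole candidate).
(3,5) = 4: row 3 has {1,2,3,5}; col 5 has {1,2,3,5}; region has {1,2,3,5} → only 4 remains.

4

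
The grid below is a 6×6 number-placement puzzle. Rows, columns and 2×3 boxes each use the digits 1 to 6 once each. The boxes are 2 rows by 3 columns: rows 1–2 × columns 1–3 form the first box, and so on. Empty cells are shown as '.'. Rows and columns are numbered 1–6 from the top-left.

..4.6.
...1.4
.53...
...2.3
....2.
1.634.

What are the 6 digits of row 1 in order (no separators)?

R1C4 = 5: row 1 has {4,6}; col 4 has {1,2,3}; box has {1,4,6} → only 5 remains.
R1C6 = 2: row 1 has {4,5,6}; col 6 has {3,4}; box has {1,4,5,6} → only 2 remains.
R2C5 = 3: row 2 has {1,4}; col 5 has {2,4,6}; box has {1,2,4,5,6} → only 3 remains.
R3C5 = 1: row 3 has {3,5}; col 5 has {2,3,4,6}; box has {2,3} → only 1 remains.
R3C6 = 6: row 3 has {1,3,5}; col 6 has {2,3,4}; box has {1,2,3} → only 6 remains.
R4C3 = 1: row 4 has {2,3}; col 3 has {3,4,6}; box has {3,5} → only 1 remains.
R4C5 = 5: row 4 has {1,2,3}; col 5 has {1,2,3,4,6}; box has {1,2,3,6} → only 5 remains.
R5C3 = 5: row 5 has {2}; col 3 has {1,3,4,6}; box has {1,6} → only 5 remains.
R5C4 = 6: row 5 has {2,5}; col 4 has {1,2,3,5}; box has {2,3,4} → only 6 remains.
R5C6 = 1: row 5 has {2,5,6}; col 6 has {2,3,4,6}; box has {2,3,4,6} → only 1 remains.
R6C2 = 2: row 6 has {1,3,4,6}; col 2 has {5}; box has {1,5,6} → only 2 remains.
R6C6 = 5: row 6 has {1,2,3,4,6}; col 6 has {1,2,3,4,6}; box has {1,2,3,4,6} → only 5 remains.
R1C1 = 3: row 1 has {2,4,5,6}; col 1 has {1}; box has {4} → only 3 remains.
R1C2 = 1: row 1 has {2,3,4,5,6}; col 2 has {2,5}; box has {3,4} → only 1 remains.

314562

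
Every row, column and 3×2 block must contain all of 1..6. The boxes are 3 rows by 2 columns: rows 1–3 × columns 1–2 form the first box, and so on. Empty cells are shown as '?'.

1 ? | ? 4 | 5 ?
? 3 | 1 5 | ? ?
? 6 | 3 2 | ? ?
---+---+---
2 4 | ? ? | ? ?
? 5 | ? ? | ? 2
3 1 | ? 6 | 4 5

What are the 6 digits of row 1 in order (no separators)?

126453

r1c2 = 2: row 1 has {1,4,5}; col 2 has {1,3,4,5,6}; box has {1,3,6} → only 2 remains.
r1c3 = 6: row 1 has {1,2,4,5}; col 3 has {1,3}; box has {1,2,3,4,5} → only 6 remains.
r1c6 = 3: row 1 has {1,2,4,5,6}; col 6 has {2,5}; box has {5} → only 3 remains.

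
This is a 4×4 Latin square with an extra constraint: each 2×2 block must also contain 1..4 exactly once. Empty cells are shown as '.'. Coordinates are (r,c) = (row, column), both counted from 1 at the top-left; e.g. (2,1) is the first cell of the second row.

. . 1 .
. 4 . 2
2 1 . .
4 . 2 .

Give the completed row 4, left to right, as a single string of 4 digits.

(1,1) = 3: row 1 has {1}; col 1 has {2,4}; box has {4} → only 3 remains.
(1,2) = 2: row 1 has {1,3}; col 2 has {1,4}; box has {3,4} → only 2 remains.
(1,4) = 4: row 1 has {1,2,3}; col 4 has {2}; box has {1,2} → only 4 remains.
(2,1) = 1: row 2 has {2,4}; col 1 has {2,3,4}; box has {2,3,4} → only 1 remains.
(2,3) = 3: row 2 has {1,2,4}; col 3 has {1,2}; box has {1,2,4} → only 3 remains.
(3,3) = 4: row 3 has {1,2}; col 3 has {1,2,3}; box has {2} → only 4 remains.
(3,4) = 3: row 3 has {1,2,4}; col 4 has {2,4}; box has {2,4} → only 3 remains.
(4,2) = 3: row 4 has {2,4}; col 2 has {1,2,4}; box has {1,2,4} → only 3 remains.
(4,4) = 1: row 4 has {2,3,4}; col 4 has {2,3,4}; box has {2,3,4} → only 1 remains.

4321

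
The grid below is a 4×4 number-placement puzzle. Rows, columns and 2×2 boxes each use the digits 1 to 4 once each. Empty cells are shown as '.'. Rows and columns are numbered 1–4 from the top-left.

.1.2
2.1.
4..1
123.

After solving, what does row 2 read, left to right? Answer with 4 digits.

2413

r1c1 = 3 (sole candidate).
r1c3 = 4 (sole candidate).
r2c2 = 4: row 2 has {1,2}; col 2 has {1,2}; box has {1,2,3} → only 4 remains.
r2c4 = 3: row 2 has {1,2,4}; col 4 has {1,2}; box has {1,2,4} → only 3 remains.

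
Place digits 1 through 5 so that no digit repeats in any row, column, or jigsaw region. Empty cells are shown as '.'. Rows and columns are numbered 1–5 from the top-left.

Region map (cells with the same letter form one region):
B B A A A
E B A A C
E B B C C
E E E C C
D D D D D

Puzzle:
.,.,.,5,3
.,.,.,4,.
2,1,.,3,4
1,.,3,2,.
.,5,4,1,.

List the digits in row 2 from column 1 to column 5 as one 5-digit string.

r1c1 = 4 (sole candidate).
r1c2 = 2 (sole candidate).
r1c3 = 1 (sole candidate).
r2c1 = 5: row 2 has {4}; col 1 has {1,2,4}; region has {1,2,3} → only 5 remains.
r2c2 = 3: row 2 has {4,5}; col 2 has {1,2,5}; region has {1,2,4} → only 3 remains.
r2c3 = 2: row 2 has {3,4,5}; col 3 has {1,3,4}; region has {1,3,4,5} → only 2 remains.
r2c5 = 1: row 2 has {2,3,4,5}; col 5 has {3,4}; region has {2,3,4} → only 1 remains.

53241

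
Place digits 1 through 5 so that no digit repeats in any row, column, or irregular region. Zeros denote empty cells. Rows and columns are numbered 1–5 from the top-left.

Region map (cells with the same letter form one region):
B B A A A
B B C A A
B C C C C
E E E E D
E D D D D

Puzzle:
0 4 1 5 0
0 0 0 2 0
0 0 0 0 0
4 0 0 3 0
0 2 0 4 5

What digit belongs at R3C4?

1

R1C5 = 3: row 1 has {1,4,5}; col 5 has {5}; region has {1,2,5} → only 3 remains.
R2C5 = 4: row 2 has {2}; col 5 has {3,5}; region has {1,2,3,5} → only 4 remains.
R3C4 = 1: row 3 has {}; col 4 has {2,3,4,5}; region has {} → only 1 remains.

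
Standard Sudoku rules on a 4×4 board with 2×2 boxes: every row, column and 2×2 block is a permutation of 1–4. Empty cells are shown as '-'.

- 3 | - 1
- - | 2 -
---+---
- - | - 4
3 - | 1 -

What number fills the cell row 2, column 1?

4

row 1, column 3 = 4: row 1 has {1,3}; col 3 has {1,2}; box has {1,2} → only 4 remains.
row 2, column 4 = 3: row 2 has {2}; col 4 has {1,4}; box has {1,2,4} → only 3 remains.
row 3, column 3 = 3: row 3 has {4}; col 3 has {1,2,4}; box has {1,4} → only 3 remains.
row 4, column 4 = 2: row 4 has {1,3}; col 4 has {1,3,4}; box has {1,3,4} → only 2 remains.
row 1, column 1 = 2: row 1 has {1,3,4}; col 1 has {3}; box has {3} → only 2 remains.
row 3, column 1 = 1: row 3 has {3,4}; col 1 has {2,3}; box has {3} → only 1 remains.
row 3, column 2 = 2: row 3 has {1,3,4}; col 2 has {3}; box has {1,3} → only 2 remains.
row 4, column 2 = 4: row 4 has {1,2,3}; col 2 has {2,3}; box has {1,2,3} → only 4 remains.
row 2, column 1 = 4: row 2 has {2,3}; col 1 has {1,2,3}; box has {2,3} → only 4 remains.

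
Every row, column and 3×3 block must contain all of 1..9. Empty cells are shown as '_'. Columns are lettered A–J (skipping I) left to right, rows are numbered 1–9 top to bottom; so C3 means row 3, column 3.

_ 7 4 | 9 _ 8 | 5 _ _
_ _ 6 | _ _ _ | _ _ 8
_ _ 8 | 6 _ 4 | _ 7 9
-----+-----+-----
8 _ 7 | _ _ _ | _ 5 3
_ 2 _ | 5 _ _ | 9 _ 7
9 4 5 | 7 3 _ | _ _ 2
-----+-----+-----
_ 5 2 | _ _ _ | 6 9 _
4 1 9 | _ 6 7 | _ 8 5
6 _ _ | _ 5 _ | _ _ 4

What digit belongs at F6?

B3 = 3: row 3 has {4,6,7,8,9}; col 2 has {1,2,4,5,7}; box has {4,6,7,8} → only 3 remains.
B4 = 6: row 4 has {3,5,7,8}; col 2 has {1,2,3,4,5,7}; box has {2,4,5,7,8,9} → only 6 remains.
J7 = 1: row 7 has {2,5,6,9}; col 9 has {2,3,4,5,7,8,9}; box has {4,5,6,8,9} → only 1 remains.
B9 = 8: row 9 has {4,5,6}; col 2 has {1,2,3,4,5,6,7}; box has {1,2,4,5,6,9} → only 8 remains.
C9 = 3: row 9 has {4,5,6,8}; col 3 has {2,4,5,6,7,8,9}; box has {1,2,4,5,6,8,9} → only 3 remains.
H9 = 2: row 9 has {3,4,5,6,8}; col 8 has {5,7,8,9}; box has {1,4,5,6,8,9} → only 2 remains.
J1 = 6: row 1 has {4,5,7,8,9}; col 9 has {1,2,3,4,5,7,8,9}; box has {5,7,8,9} → only 6 remains.
B2 = 9: row 2 has {6,8}; col 2 has {1,2,3,4,5,6,7,8}; box has {3,4,6,7,8} → only 9 remains.
C5 = 1: row 5 has {2,5,7,9}; col 3 has {2,3,4,5,6,7,8,9}; box has {2,4,5,6,7,8,9} → only 1 remains.
F5 = 6: row 5 has {1,2,5,7,9}; col 6 has {4,7,8}; box has {3,5,7} → only 6 remains.
H5 = 4: row 5 has {1,2,5,6,7,9}; col 8 has {2,5,7,8,9}; box has {2,3,5,7,9} → only 4 remains.
F6 = 1: row 6 has {2,3,4,5,7,9}; col 6 has {4,6,7,8}; box has {3,5,6,7} → only 1 remains.

1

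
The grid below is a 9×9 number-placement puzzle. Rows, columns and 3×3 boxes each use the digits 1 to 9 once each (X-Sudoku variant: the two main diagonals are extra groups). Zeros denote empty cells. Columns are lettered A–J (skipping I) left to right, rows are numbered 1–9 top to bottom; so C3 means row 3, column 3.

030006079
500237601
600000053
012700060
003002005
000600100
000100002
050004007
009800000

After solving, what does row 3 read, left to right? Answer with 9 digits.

B2 = 9 (hidden single in row 2).
B3 = 7: in row 3, 7 can only go here (every other open cell in that row sees a 7).
G3 = 2: in row 3, 2 can only go here (every other open cell in that row sees a 2).
A1 = 2 (hidden single in row 1).
E4 = 5 (hidden single in row 4).
D1 = 5 (hidden single in row 1).
E5 = 1 (hidden single in row 5).
B5 = 6 (hidden single in row 5).
C1 = 1 (hidden single in row 1).
F3 = 1: in row 3, 1 can only go here (every other open cell in that row sees a 1).
H6 = 2 (hidden single in row 6).
C6 = 5 (hidden single in row 6).
F6 = 3 (hidden single in row 6).
A6 = 7 (hidden single in row 6).
F4 = 8 (sole candidate).
J4 = 4 (sole candidate).
J6 = 8 (sole candidate).
H8 = 8 (sole candidate).
F9 = 5 (sole candidate).
J9 = 6 (sole candidate).
H2 = 4 (sole candidate).
C3 = 4: row 3 has {1,2,3,5,6,7}; col 3 has {1,2,3,5,9}; box has {1,2,3,5,6,7,9}; main diagonal has {1,2,3,6,7,8,9} → only 4 remains.
D3 = 9: row 3 has {1,2,3,4,5,6,7}; col 4 has {1,2,5,6,7,8}; box has {1,2,3,5,6,7} → only 9 remains.
E3 = 8: row 3 has {1,2,3,4,5,6,7,9}; col 5 has {1,3,5}; box has {1,2,3,5,6,7,9} → only 8 remains.

674981253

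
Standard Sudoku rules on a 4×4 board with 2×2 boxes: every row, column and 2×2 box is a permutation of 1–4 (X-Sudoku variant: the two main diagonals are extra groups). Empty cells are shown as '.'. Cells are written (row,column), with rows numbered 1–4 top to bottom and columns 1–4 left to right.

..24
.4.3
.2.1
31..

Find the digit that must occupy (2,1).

2

(1,1) = 1: row 1 has {2,4}; col 1 has {3}; box has {4}; main diagonal has {4} → only 1 remains.
(1,2) = 3: row 1 has {1,2,4}; col 2 has {1,2,4}; box has {1,4} → only 3 remains.
(2,1) = 2: row 2 has {3,4}; col 1 has {1,3}; box has {1,3,4} → only 2 remains.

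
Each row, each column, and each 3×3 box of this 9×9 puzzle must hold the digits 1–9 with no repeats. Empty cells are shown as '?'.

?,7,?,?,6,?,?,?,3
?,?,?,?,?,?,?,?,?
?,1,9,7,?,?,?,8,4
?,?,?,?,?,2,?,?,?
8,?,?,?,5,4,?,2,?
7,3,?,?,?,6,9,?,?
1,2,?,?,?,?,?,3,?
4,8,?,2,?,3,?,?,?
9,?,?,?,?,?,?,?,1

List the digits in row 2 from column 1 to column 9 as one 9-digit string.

645831792

row 3, column 6 = 5 (sole candidate).
row 6, column 3 = 2 (hidden single in row 6).
row 6, column 8 = 4 (hidden single in row 6).
row 6, column 9 = 5 (hidden single in row 6).
row 8, column 5 = 1 (hidden single in row 8).
row 6, column 5 = 8 (sole candidate).
row 6, column 4 = 1 (sole candidate).
row 9, column 7 = 2 (hidden single in row 9).
row 9, column 3 = 3 (hidden single in row 9).
row 3, column 7 = 6 (sole candidate).
row 1, column 1 = 2 (hidden single in row 1).
row 3, column 1 = 3 (sole candidate).
row 3, column 5 = 2 (sole candidate).
row 2, column 9 = 2: in row 2, 2 can only go here (every other open cell in that row sees a 2).
row 7, column 7 = 4 (hidden single in column 7).
row 4, column 7 = 8 (hidden single in column 7).
row 5, column 7 = 3 (hidden single in column 7).
row 5, column 4 = 9 (sole candidate).
row 4, column 4 = 3 (sole candidate).
row 4, column 5 = 7 (sole candidate).
row 4, column 9 = 6 (sole candidate).
row 5, column 2 = 6 (sole candidate).
row 5, column 3 = 1 (sole candidate).
row 5, column 9 = 7 (sole candidate).
row 7, column 5 = 9 (sole candidate).
row 7, column 9 = 8 (sole candidate).
row 8, column 9 = 9 (sole candidate).
row 9, column 2 = 5 (sole candidate).
row 9, column 5 = 4 (sole candidate).
row 2, column 2 = 4: row 2 has {2}; col 2 has {1,2,3,5,6,7,8}; box has {1,2,3,7,9} → only 4 remains.
row 2, column 4 = 8: row 2 has {2,4}; col 4 has {1,2,3,7,9}; box has {2,5,6,7} → only 8 remains.
row 2, column 5 = 3: row 2 has {2,4,8}; col 5 has {1,2,4,5,6,7,8,9}; box has {2,5,6,7,8} → only 3 remains.
row 4, column 1 = 5 (sole candidate).
row 4, column 2 = 9 (sole candidate).
row 4, column 3 = 4 (sole candidate).
row 4, column 8 = 1 (sole candidate).
row 7, column 6 = 7 (sole candidate).
row 9, column 4 = 6 (sole candidate).
row 9, column 6 = 8 (sole candidate).
row 9, column 8 = 7 (sole candidate).
row 1, column 4 = 4 (sole candidate).
row 2, column 1 = 6: row 2 has {2,3,4,8}; col 1 has {1,2,3,4,5,7,8,9}; box has {1,2,3,4,7,9} → only 6 remains.
row 2, column 3 = 5: row 2 has {2,3,4,6,8}; col 3 has {1,2,3,4,9}; box has {1,2,3,4,6,7,9} → only 5 remains.
row 2, column 8 = 9: row 2 has {2,3,4,5,6,8}; col 8 has {1,2,3,4,7,8}; box has {2,3,4,6,8} → only 9 remains.
row 7, column 3 = 6 (sole candidate).
row 7, column 4 = 5 (sole candidate).
row 8, column 3 = 7 (sole candidate).
row 8, column 7 = 5 (sole candidate).
row 8, column 8 = 6 (sole candidate).
row 1, column 3 = 8 (sole candidate).
row 1, column 7 = 1 (sole candidate).
row 1, column 8 = 5 (sole candidate).
row 2, column 6 = 1: row 2 has {2,3,4,5,6,8,9}; col 6 has {2,3,4,5,6,7,8}; box has {2,3,4,5,6,7,8} → only 1 remains.
row 2, column 7 = 7: row 2 has {1,2,3,4,5,6,8,9}; col 7 has {1,2,3,4,5,6,8,9}; box has {1,2,3,4,5,6,8,9} → only 7 remains.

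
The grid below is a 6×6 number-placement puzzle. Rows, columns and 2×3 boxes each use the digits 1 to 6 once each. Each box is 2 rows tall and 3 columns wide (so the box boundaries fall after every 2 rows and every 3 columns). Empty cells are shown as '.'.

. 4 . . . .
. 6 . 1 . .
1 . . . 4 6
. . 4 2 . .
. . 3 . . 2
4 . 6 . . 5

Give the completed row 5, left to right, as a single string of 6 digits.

R1C6 = 3: row 1 has {4}; col 6 has {2,5,6}; box has {1} → only 3 remains.
R2C6 = 4: row 2 has {1,6}; col 6 has {2,3,5,6}; box has {1,3} → only 4 remains.
R4C6 = 1: row 4 has {2,4}; col 6 has {2,3,4,5,6}; box has {2,4,6} → only 1 remains.
R5C1 = 5: row 5 has {2,3}; col 1 has {1,4}; box has {3,4,6} → only 5 remains.
R5C2 = 1: row 5 has {2,3,5}; col 2 has {4,6}; box has {3,4,5,6} → only 1 remains.
R5C5 = 6: row 5 has {1,2,3,5}; col 5 has {4}; box has {2,5} → only 6 remains.
R6C2 = 2: row 6 has {4,5,6}; col 2 has {1,4,6}; box has {1,3,4,5,6} → only 2 remains.
R6C4 = 3: row 6 has {2,4,5,6}; col 4 has {1,2}; box has {2,5,6} → only 3 remains.
R6C5 = 1: row 6 has {2,3,4,5,6}; col 5 has {4,6}; box has {2,3,5,6} → only 1 remains.
R1C1 = 2: row 1 has {3,4}; col 1 has {1,4,5}; box has {4,6} → only 2 remains.
R1C5 = 5: row 1 has {2,3,4}; col 5 has {1,4,6}; box has {1,3,4} → only 5 remains.
R2C1 = 3: row 2 has {1,4,6}; col 1 has {1,2,4,5}; box has {2,4,6} → only 3 remains.
R2C3 = 5: row 2 has {1,3,4,6}; col 3 has {3,4,6}; box has {2,3,4,6} → only 5 remains.
R2C5 = 2: row 2 has {1,3,4,5,6}; col 5 has {1,4,5,6}; box has {1,3,4,5} → only 2 remains.
R3C3 = 2: row 3 has {1,4,6}; col 3 has {3,4,5,6}; box has {1,4} → only 2 remains.
R3C4 = 5: row 3 has {1,2,4,6}; col 4 has {1,2,3}; box has {1,2,4,6} → only 5 remains.
R4C1 = 6: row 4 has {1,2,4}; col 1 has {1,2,3,4,5}; box has {1,2,4} → only 6 remains.
R4C5 = 3: row 4 has {1,2,4,6}; col 5 has {1,2,4,5,6}; box has {1,2,4,5,6} → only 3 remains.
R5C4 = 4: row 5 has {1,2,3,5,6}; col 4 has {1,2,3,5}; box has {1,2,3,5,6} → only 4 remains.

513462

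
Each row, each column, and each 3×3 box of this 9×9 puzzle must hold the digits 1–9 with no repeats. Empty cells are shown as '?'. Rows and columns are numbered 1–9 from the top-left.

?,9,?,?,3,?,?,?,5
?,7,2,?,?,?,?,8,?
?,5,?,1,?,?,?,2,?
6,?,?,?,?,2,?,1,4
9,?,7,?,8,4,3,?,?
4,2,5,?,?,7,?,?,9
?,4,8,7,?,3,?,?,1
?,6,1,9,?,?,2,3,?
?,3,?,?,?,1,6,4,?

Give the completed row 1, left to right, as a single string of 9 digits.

196238475

row 4, column 2 = 8: row 4 has {1,2,4,6}; col 2 has {2,3,4,5,6,7,9}; box has {2,4,5,6,7,9} → only 8 remains.
row 4, column 3 = 3: row 4 has {1,2,4,6,8}; col 3 has {1,2,5,7,8}; box has {2,4,5,6,7,8,9} → only 3 remains.
row 4, column 4 = 5: row 4 has {1,2,3,4,6,8}; col 4 has {1,7,9}; box has {2,4,7,8} → only 5 remains.
row 4, column 5 = 9: row 4 has {1,2,3,4,5,6,8}; col 5 has {3,8}; box has {2,4,5,7,8} → only 9 remains.
row 4, column 7 = 7: row 4 has {1,2,3,4,5,6,8,9}; col 7 has {2,3,6}; box has {1,3,4,9} → only 7 remains.
row 5, column 2 = 1: row 5 has {3,4,7,8,9}; col 2 has {2,3,4,5,6,7,8,9}; box has {2,3,4,5,6,7,8,9} → only 1 remains.
row 5, column 4 = 6: row 5 has {1,3,4,7,8,9}; col 4 has {1,5,7,9}; box has {2,4,5,7,8,9} → only 6 remains.
row 5, column 8 = 5: row 5 has {1,3,4,6,7,8,9}; col 8 has {1,2,3,4,8}; box has {1,3,4,7,9} → only 5 remains.
row 5, column 9 = 2: row 5 has {1,3,4,5,6,7,8,9}; col 9 has {1,4,5,9}; box has {1,3,4,5,7,9} → only 2 remains.
row 6, column 4 = 3: row 6 has {2,4,5,7,9}; col 4 has {1,5,6,7,9}; box has {2,4,5,6,7,8,9} → only 3 remains.
row 6, column 5 = 1: row 6 has {2,3,4,5,7,9}; col 5 has {3,8,9}; box has {2,3,4,5,6,7,8,9} → only 1 remains.
row 6, column 7 = 8: row 6 has {1,2,3,4,5,7,9}; col 7 has {2,3,6,7}; box has {1,2,3,4,5,7,9} → only 8 remains.
row 6, column 8 = 6: row 6 has {1,2,3,4,5,7,8,9}; col 8 has {1,2,3,4,5,8}; box has {1,2,3,4,5,7,8,9} → only 6 remains.
row 7, column 8 = 9: row 7 has {1,3,4,7,8}; col 8 has {1,2,3,4,5,6,8}; box has {1,2,3,4,6} → only 9 remains.
row 9, column 3 = 9: row 9 has {1,3,4,6}; col 3 has {1,2,3,5,7,8}; box has {1,3,4,6,8} → only 9 remains.
row 1, column 8 = 7: row 1 has {3,5,9}; col 8 has {1,2,3,4,5,6,8,9}; box has {2,5,8} → only 7 remains.
row 2, column 4 = 4: row 2 has {2,7,8}; col 4 has {1,3,5,6,7,9}; box has {1,3} → only 4 remains.
row 7, column 7 = 5: row 7 has {1,3,4,7,8,9}; col 7 has {2,3,6,7,8}; box has {1,2,3,4,6,9} → only 5 remains.
row 7, column 1 = 2: row 7 has {1,3,4,5,7,8,9}; col 1 has {4,6,9}; box has {1,3,4,6,8,9} → only 2 remains.
row 7, column 5 = 6: row 7 has {1,2,3,4,5,7,8,9}; col 5 has {1,3,8,9}; box has {1,3,7,9} → only 6 remains.
row 2, column 5 = 5: row 2 has {2,4,7,8}; col 5 has {1,3,6,8,9}; box has {1,3,4} → only 5 remains.
row 3, column 5 = 7: row 3 has {1,2,5}; col 5 has {1,3,5,6,8,9}; box has {1,3,4,5} → only 7 remains.
row 8, column 5 = 4: row 8 has {1,2,3,6,9}; col 5 has {1,3,5,6,7,8,9}; box has {1,3,6,7,9} → only 4 remains.
row 9, column 5 = 2: row 9 has {1,3,4,6,9}; col 5 has {1,3,4,5,6,7,8,9}; box has {1,3,4,6,7,9} → only 2 remains.
row 9, column 4 = 8: row 9 has {1,2,3,4,6,9}; col 4 has {1,3,4,5,6,7,9}; box has {1,2,3,4,6,7,9} → only 8 remains.
row 9, column 9 = 7: row 9 has {1,2,3,4,6,8,9}; col 9 has {1,2,4,5,9}; box has {1,2,3,4,5,6,9} → only 7 remains.
row 1, column 4 = 2: row 1 has {3,5,7,9}; col 4 has {1,3,4,5,6,7,8,9}; box has {1,3,4,5,7} → only 2 remains.
row 8, column 6 = 5: row 8 has {1,2,3,4,6,9}; col 6 has {1,2,3,4,7}; box has {1,2,3,4,6,7,8,9} → only 5 remains.
row 8, column 9 = 8: row 8 has {1,2,3,4,5,6,9}; col 9 has {1,2,4,5,7,9}; box has {1,2,3,4,5,6,7,9} → only 8 remains.
row 9, column 1 = 5: row 9 has {1,2,3,4,6,7,8,9}; col 1 has {2,4,6,9}; box has {1,2,3,4,6,8,9} → only 5 remains.
row 8, column 1 = 7: row 8 has {1,2,3,4,5,6,8,9}; col 1 has {2,4,5,6,9}; box has {1,2,3,4,5,6,8,9} → only 7 remains.
Singles propagation stalls; row 1, column 1 is still open with candidates {1,8}.
  Try row 1, column 1 = 8: this forces row 1, column 6=6, row 2, column 6=9, row 2, column 7=1; then row 1 has no cell left for 1 — contradiction.
So row 1, column 1 = 1.
row 1, column 7 = 4: row 1 has {1,2,3,5,7,9}; col 7 has {2,3,5,6,7,8}; box has {2,5,7,8} → only 4 remains.
row 2, column 1 = 3 (sole candidate).
row 2, column 9 = 6 (sole candidate).
row 3, column 1 = 8 (sole candidate).
row 3, column 7 = 9 (sole candidate).
row 3, column 9 = 3 (sole candidate).
row 1, column 3 = 6: row 1 has {1,2,3,4,5,7,9}; col 3 has {1,2,3,5,7,8,9}; box has {1,2,3,5,7,8,9} → only 6 remains.
row 1, column 6 = 8: row 1 has {1,2,3,4,5,6,7,9}; col 6 has {1,2,3,4,5,7}; box has {1,2,3,4,5,7} → only 8 remains.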